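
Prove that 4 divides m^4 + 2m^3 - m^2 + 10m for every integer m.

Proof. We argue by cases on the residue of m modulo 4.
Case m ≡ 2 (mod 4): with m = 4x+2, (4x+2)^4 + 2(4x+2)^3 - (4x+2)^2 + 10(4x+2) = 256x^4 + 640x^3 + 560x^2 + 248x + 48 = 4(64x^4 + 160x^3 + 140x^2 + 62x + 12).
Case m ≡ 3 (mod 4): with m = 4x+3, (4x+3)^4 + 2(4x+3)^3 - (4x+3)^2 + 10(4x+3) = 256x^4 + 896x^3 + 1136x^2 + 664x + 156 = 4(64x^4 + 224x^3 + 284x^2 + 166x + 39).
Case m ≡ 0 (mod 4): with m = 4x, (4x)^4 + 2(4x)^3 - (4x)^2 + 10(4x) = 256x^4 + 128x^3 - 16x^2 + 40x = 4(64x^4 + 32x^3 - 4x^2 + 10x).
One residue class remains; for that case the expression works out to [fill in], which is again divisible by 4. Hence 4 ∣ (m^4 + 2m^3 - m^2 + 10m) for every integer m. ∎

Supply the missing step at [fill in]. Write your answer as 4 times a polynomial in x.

The residues treated are {2, 3, 0}, so the missing case is m ≡ 1 (mod 4); write m = 4x+1.
Then (4x+1)^4 + 2(4x+1)^3 - (4x+1)^2 + 10(4x+1) = 256x^4 + 384x^3 + 176x^2 + 72x + 12 = 4(64x^4 + 96x^3 + 44x^2 + 18x + 3).

4(64x^4 + 96x^3 + 44x^2 + 18x + 3)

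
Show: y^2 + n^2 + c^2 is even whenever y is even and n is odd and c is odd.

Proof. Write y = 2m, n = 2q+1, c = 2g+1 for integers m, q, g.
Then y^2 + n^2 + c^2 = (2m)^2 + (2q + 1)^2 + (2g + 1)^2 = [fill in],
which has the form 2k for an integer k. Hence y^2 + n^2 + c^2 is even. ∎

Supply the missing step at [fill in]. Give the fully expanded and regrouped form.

2(2g^2 + 2g + 2m^2 + 2q^2 + 2q + 1)

(2m)^2 + (2q + 1)^2 + (2g + 1)^2 = 4g^2 + 4g + 4m^2 + 4q^2 + 4q + 2
= 2(2g^2 + 2g + 2m^2 + 2q^2 + 2q + 1).
Since 2g^2 + 2g + 2m^2 + 2q^2 + 2q + 1 is an integer, the sum of squares is of the form 2k for an integer k.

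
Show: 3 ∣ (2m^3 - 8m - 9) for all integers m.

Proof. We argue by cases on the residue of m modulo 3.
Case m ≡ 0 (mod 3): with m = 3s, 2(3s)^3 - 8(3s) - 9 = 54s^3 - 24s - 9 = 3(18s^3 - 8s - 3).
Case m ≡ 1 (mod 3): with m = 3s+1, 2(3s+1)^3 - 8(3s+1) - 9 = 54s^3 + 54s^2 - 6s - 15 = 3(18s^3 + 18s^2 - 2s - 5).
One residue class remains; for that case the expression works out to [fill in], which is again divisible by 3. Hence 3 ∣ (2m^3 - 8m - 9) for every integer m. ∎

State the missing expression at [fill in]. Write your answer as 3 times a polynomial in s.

Only m ≡ 2 (mod 3) is unaccounted for. Put m = 3s+2:
2(3s+2)^3 - 8(3s+2) - 9 expands to 54s^3 + 108s^2 + 48s - 9,
and factoring out 3 leaves 3(18s^3 + 36s^2 + 16s - 3).

3(18s^3 + 36s^2 + 16s - 3)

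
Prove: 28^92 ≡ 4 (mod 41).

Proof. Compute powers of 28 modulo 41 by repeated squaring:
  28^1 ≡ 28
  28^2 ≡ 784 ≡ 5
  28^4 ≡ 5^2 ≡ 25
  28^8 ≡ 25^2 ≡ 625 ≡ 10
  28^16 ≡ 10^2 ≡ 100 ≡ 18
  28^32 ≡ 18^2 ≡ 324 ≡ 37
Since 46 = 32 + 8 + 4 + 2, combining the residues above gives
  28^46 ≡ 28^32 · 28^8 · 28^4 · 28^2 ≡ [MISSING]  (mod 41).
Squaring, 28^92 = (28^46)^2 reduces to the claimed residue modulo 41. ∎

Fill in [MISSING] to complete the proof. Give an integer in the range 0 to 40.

Multiply the listed residues: 37 · 10 · 25 · 5 = 370 → 9250 → 46250.
Reducing modulo 41: 46250 = 1128·41 + 2, so 28^46 ≡ 2.

2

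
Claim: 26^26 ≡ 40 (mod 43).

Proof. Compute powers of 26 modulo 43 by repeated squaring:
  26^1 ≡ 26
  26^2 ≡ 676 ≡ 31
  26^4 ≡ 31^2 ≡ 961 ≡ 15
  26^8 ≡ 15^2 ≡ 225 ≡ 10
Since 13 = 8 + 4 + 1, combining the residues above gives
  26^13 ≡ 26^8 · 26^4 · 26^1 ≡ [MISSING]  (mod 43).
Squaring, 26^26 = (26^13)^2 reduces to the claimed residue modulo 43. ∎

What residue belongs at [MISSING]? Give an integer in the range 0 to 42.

26^8 · 26^4 · 26^1 ≡ 10 · 15 · 26 = 3900.
3900 mod 43 = 30, so 26^13 ≡ 30 (mod 43).

30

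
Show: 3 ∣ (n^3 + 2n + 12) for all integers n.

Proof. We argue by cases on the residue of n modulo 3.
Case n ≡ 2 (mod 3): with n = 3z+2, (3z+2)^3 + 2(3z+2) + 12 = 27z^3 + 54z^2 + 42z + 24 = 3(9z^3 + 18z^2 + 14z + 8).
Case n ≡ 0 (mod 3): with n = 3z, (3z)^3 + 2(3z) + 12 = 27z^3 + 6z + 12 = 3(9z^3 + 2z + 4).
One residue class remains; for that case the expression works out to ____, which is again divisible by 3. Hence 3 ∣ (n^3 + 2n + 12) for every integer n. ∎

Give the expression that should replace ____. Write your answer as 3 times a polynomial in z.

The residues treated are {2, 0}, so the missing case is n ≡ 1 (mod 3); write n = 3z+1.
Then (3z+1)^3 + 2(3z+1) + 12 = 27z^3 + 27z^2 + 15z + 15 = 3(9z^3 + 9z^2 + 5z + 5).

3(9z^3 + 9z^2 + 5z + 5)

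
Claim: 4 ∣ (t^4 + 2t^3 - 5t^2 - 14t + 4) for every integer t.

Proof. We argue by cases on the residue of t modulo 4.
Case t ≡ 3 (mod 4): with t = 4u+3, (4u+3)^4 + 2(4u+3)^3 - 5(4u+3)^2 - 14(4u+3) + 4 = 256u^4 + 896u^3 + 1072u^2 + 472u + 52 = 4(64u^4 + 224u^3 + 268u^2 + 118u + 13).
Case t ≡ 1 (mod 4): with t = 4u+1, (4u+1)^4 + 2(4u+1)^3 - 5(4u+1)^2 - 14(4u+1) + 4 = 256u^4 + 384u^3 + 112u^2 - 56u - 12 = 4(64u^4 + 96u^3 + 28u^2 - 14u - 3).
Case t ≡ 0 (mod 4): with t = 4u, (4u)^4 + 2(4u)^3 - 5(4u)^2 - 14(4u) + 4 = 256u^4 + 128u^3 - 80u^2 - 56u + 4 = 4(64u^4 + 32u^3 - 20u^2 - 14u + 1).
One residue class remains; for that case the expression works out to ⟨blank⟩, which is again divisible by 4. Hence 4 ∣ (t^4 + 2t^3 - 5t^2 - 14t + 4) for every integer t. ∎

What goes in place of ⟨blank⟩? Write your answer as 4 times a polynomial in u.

4(64u^4 + 160u^3 + 124u^2 + 22u - 3)

Only t ≡ 2 (mod 4) is unaccounted for. Put t = 4u+2:
(4u+2)^4 + 2(4u+2)^3 - 5(4u+2)^2 - 14(4u+2) + 4 expands to 256u^4 + 640u^3 + 496u^2 + 88u - 12,
and factoring out 4 leaves 4(64u^4 + 160u^3 + 124u^2 + 22u - 3).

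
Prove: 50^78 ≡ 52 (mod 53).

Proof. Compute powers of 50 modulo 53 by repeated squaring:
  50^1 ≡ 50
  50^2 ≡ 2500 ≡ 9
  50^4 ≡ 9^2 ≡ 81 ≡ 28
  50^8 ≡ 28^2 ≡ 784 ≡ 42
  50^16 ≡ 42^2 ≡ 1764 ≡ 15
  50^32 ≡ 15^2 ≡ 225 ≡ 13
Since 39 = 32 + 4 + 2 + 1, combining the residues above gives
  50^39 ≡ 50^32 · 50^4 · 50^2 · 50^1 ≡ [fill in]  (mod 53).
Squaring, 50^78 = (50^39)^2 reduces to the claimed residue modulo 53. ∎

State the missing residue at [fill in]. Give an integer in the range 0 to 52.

30

Multiply the listed residues: 13 · 28 · 9 · 50 = 364 → 3276 → 163800.
Reducing modulo 53: 163800 = 3090·53 + 30, so 50^39 ≡ 30.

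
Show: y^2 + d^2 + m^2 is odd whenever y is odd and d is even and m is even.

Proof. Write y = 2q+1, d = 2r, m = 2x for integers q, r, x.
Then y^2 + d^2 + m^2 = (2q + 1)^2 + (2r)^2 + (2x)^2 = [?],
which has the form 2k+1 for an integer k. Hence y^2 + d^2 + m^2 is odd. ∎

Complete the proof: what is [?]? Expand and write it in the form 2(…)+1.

(2q + 1)^2 + (2r)^2 + (2x)^2 = 4q^2 + 4q + 4r^2 + 4x^2 + 1
= 2(2q^2 + 2q + 2r^2 + 2x^2) + 1.
Since 2q^2 + 2q + 2r^2 + 2x^2 is an integer, the sum of squares is of the form 2k+1 for an integer k.

2(2q^2 + 2q + 2r^2 + 2x^2) + 1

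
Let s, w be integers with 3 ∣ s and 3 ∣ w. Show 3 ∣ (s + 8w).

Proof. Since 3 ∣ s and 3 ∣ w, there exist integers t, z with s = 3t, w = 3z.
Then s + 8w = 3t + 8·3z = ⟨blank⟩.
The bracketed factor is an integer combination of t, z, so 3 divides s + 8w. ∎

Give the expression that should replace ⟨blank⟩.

3(t + 8z)

Pull the common 3 out of every term: 3t + 8·3z = 3(t + 8z).
t + 8z is an integer, which exhibits the divisibility.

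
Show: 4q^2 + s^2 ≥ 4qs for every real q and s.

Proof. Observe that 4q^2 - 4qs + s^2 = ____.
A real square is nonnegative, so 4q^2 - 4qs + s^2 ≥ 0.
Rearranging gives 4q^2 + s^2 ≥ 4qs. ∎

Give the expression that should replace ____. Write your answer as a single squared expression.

(2q - s)^2

The leading and trailing coefficients are 2^2 and 1^2, and 4 = 2·2·1, so the trinomial is (2q - s)^2.
Hence 4q^2 - 4qs + s^2 ≥ 0.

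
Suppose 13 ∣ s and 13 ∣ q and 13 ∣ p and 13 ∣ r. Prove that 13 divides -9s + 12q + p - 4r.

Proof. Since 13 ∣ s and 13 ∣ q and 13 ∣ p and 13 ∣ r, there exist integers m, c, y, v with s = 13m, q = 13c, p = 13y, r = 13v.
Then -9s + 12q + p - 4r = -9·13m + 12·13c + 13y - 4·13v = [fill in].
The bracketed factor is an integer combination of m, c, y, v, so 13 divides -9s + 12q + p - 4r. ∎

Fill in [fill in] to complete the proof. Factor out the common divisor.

Each term has a factor of 13: -9·13m + 12·13c + 13y - 4·13v = 13·(12c - 9m - 4v + y).
Since 12c - 9m - 4v + y is an integer, 13 ∣ (-9s + 12q + p - 4r).

13(12c - 9m - 4v + y)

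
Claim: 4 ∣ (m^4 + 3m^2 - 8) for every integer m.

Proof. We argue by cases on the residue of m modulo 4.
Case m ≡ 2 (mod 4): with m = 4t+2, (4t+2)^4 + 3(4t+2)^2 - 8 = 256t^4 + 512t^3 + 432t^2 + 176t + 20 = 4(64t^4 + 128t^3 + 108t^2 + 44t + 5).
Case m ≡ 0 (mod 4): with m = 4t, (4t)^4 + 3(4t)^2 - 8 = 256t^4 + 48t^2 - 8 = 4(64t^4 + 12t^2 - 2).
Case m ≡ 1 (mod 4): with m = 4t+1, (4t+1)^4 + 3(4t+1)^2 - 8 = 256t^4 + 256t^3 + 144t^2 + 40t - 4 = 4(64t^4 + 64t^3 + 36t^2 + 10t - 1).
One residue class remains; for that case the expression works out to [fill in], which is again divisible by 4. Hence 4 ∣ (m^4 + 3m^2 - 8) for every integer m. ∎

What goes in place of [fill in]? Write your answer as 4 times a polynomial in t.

4(64t^4 + 192t^3 + 228t^2 + 126t + 25)

The residues treated are {2, 0, 1}, so the missing case is m ≡ 3 (mod 4); write m = 4t+3.
Then (4t+3)^4 + 3(4t+3)^2 - 8 = 256t^4 + 768t^3 + 912t^2 + 504t + 100 = 4(64t^4 + 192t^3 + 228t^2 + 126t + 25).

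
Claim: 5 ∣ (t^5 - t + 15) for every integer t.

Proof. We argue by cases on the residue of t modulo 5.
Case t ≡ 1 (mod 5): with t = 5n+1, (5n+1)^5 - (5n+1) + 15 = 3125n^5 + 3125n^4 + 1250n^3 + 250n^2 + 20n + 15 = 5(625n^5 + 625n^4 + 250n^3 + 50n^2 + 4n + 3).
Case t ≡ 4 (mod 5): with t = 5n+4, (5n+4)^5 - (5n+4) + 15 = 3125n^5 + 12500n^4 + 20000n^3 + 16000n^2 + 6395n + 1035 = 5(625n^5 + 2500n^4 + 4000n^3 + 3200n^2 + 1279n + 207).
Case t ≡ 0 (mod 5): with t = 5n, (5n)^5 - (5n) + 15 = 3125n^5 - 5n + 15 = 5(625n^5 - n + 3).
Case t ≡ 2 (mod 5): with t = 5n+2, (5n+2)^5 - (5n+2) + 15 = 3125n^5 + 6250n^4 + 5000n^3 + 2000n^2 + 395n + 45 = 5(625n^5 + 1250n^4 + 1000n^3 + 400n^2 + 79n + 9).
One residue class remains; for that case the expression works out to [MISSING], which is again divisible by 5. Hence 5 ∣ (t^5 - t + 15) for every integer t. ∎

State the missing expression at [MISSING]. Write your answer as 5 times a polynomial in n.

5(625n^5 + 1875n^4 + 2250n^3 + 1350n^2 + 404n + 51)

The residues treated are {1, 4, 0, 2}, so the missing case is t ≡ 3 (mod 5); write t = 5n+3.
Then (5n+3)^5 - (5n+3) + 15 = 3125n^5 + 9375n^4 + 11250n^3 + 6750n^2 + 2020n + 255 = 5(625n^5 + 1875n^4 + 2250n^3 + 1350n^2 + 404n + 51).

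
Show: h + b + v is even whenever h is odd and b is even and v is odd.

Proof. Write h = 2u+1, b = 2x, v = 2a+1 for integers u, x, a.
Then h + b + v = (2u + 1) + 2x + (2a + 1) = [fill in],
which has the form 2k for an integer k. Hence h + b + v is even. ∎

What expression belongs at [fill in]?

Expanding: (2u + 1) + 2x + (2a + 1) = 2a + 2u + 2x + 2.
Every term is even; pulling out the factor of 2 gives 2(a + u + x + 1).

2(a + u + x + 1)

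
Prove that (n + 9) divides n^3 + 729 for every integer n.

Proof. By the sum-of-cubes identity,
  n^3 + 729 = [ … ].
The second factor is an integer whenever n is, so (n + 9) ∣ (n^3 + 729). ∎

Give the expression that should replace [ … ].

a^3 + b^3 = (a + b)(a^2 - ab + b^2). With a = n, b = 9:
n^3 + 729 = (n + 9)(n^2 - 9n + 81).

(n + 9)(n^2 - 9n + 81)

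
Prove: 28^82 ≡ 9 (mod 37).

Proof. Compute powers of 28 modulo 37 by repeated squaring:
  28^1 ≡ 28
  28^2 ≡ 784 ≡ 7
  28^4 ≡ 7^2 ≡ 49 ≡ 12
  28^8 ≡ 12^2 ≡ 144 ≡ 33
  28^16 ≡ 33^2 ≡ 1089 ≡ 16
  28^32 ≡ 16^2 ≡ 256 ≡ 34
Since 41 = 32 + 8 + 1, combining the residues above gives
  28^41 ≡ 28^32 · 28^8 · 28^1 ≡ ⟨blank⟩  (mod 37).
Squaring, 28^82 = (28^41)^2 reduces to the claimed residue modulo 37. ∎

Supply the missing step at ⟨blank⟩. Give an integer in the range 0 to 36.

28^32 · 28^8 · 28^1 ≡ 34 · 33 · 28 = 31416.
31416 mod 37 = 3, so 28^41 ≡ 3 (mod 37).

3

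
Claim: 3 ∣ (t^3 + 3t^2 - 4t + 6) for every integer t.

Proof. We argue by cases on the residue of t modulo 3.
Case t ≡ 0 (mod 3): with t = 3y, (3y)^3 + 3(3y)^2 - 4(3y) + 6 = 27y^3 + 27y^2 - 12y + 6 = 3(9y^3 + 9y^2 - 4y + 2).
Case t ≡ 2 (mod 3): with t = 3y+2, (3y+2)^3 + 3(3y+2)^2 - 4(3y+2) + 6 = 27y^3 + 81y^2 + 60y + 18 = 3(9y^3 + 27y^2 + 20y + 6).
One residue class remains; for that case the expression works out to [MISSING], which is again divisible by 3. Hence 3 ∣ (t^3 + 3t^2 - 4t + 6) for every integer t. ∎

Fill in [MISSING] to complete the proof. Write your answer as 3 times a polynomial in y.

The residues treated are {0, 2}, so the missing case is t ≡ 1 (mod 3); write t = 3y+1.
Then (3y+1)^3 + 3(3y+1)^2 - 4(3y+1) + 6 = 27y^3 + 54y^2 + 15y + 6 = 3(9y^3 + 18y^2 + 5y + 2).

3(9y^3 + 18y^2 + 5y + 2)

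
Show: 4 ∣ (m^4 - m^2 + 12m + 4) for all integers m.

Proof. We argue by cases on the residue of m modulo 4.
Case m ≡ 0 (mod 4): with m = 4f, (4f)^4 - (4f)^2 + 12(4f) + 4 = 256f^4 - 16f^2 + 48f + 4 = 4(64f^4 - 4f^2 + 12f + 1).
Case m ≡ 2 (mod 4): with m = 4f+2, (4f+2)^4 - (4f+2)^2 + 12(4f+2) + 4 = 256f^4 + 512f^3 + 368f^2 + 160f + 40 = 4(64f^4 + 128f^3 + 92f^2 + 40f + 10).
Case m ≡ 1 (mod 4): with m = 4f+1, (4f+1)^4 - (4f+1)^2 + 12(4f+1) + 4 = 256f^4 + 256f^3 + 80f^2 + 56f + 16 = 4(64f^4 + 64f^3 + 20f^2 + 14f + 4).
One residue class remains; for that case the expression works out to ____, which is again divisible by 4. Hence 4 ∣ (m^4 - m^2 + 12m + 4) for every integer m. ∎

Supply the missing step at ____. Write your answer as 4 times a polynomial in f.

4(64f^4 + 192f^3 + 212f^2 + 114f + 28)

Only m ≡ 3 (mod 4) is unaccounted for. Put m = 4f+3:
(4f+3)^4 - (4f+3)^2 + 12(4f+3) + 4 expands to 256f^4 + 768f^3 + 848f^2 + 456f + 112,
and factoring out 4 leaves 4(64f^4 + 192f^3 + 212f^2 + 114f + 28).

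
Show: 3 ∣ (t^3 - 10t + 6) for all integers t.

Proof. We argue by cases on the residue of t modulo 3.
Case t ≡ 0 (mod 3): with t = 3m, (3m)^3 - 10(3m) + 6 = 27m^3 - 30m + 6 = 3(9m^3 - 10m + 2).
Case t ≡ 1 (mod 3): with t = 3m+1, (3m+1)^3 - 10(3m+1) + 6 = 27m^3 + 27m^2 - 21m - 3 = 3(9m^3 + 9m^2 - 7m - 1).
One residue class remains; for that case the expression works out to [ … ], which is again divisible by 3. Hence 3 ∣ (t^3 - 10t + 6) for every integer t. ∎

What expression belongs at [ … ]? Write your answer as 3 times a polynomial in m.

The residues treated are {0, 1}, so the missing case is t ≡ 2 (mod 3); write t = 3m+2.
Then (3m+2)^3 - 10(3m+2) + 6 = 27m^3 + 54m^2 + 6m - 6 = 3(9m^3 + 18m^2 + 2m - 2).

3(9m^3 + 18m^2 + 2m - 2)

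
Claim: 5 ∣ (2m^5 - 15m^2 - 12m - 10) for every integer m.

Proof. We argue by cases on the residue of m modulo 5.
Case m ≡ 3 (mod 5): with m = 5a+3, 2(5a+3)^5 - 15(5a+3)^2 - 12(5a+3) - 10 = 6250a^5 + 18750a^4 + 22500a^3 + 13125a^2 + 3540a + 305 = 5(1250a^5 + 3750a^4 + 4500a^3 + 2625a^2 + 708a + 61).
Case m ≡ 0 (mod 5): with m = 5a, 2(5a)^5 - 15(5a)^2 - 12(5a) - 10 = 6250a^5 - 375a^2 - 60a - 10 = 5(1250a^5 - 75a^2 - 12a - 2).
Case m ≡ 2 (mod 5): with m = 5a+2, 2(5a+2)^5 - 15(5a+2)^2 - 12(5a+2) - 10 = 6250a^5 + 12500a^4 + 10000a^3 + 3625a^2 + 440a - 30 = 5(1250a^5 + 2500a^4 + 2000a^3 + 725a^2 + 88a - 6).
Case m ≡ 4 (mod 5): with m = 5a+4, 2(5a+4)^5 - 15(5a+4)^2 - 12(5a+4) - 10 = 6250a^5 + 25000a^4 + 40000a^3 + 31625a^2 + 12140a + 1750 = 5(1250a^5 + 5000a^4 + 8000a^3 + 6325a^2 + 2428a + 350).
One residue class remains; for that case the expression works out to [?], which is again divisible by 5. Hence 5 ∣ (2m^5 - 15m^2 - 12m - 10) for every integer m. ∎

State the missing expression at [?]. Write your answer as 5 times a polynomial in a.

Only m ≡ 1 (mod 5) is unaccounted for. Put m = 5a+1:
2(5a+1)^5 - 15(5a+1)^2 - 12(5a+1) - 10 expands to 6250a^5 + 6250a^4 + 2500a^3 + 125a^2 - 160a - 35,
and factoring out 5 leaves 5(1250a^5 + 1250a^4 + 500a^3 + 25a^2 - 32a - 7).

5(1250a^5 + 1250a^4 + 500a^3 + 25a^2 - 32a - 7)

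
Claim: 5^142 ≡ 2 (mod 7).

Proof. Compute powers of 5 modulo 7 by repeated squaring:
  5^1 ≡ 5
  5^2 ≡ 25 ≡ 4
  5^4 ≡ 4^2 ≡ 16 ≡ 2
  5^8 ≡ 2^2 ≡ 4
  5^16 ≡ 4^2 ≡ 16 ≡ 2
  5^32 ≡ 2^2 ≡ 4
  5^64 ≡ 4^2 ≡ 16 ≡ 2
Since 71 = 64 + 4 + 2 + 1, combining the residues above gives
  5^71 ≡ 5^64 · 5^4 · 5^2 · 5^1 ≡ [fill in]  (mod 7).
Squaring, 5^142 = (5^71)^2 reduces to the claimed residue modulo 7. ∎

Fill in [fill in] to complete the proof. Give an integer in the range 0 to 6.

3

5^64 · 5^4 · 5^2 · 5^1 ≡ 2 · 2 · 4 · 5 = 80.
80 mod 7 = 3, so 5^71 ≡ 3 (mod 7).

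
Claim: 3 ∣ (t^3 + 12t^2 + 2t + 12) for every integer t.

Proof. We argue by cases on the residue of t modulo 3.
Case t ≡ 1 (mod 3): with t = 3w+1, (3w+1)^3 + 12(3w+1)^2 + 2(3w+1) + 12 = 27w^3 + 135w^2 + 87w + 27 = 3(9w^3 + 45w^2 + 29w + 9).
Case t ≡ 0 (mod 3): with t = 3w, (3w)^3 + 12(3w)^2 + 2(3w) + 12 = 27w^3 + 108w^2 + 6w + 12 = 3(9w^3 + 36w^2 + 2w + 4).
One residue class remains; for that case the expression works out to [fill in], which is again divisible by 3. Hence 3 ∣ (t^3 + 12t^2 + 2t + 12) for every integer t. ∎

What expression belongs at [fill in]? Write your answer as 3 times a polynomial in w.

3(9w^3 + 54w^2 + 62w + 24)

The residues treated are {1, 0}, so the missing case is t ≡ 2 (mod 3); write t = 3w+2.
Then (3w+2)^3 + 12(3w+2)^2 + 2(3w+2) + 12 = 27w^3 + 162w^2 + 186w + 72 = 3(9w^3 + 54w^2 + 62w + 24).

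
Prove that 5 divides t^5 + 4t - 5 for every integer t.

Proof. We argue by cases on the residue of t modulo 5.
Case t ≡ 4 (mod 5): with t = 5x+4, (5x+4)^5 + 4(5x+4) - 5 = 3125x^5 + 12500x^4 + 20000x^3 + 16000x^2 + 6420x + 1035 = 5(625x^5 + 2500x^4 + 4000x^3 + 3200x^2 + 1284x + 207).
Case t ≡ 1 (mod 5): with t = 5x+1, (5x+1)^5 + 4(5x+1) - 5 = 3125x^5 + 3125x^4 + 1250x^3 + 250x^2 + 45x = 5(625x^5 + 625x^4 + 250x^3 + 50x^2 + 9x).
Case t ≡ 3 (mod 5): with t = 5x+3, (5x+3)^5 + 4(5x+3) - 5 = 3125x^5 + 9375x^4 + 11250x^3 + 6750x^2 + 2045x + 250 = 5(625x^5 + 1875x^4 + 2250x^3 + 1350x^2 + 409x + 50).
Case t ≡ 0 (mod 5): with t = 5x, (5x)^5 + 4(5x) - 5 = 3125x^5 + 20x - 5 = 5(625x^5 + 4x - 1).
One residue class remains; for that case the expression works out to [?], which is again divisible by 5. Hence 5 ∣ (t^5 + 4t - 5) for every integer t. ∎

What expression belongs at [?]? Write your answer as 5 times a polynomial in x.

Only t ≡ 2 (mod 5) is unaccounted for. Put t = 5x+2:
(5x+2)^5 + 4(5x+2) - 5 expands to 3125x^5 + 6250x^4 + 5000x^3 + 2000x^2 + 420x + 35,
and factoring out 5 leaves 5(625x^5 + 1250x^4 + 1000x^3 + 400x^2 + 84x + 7).

5(625x^5 + 1250x^4 + 1000x^3 + 400x^2 + 84x + 7)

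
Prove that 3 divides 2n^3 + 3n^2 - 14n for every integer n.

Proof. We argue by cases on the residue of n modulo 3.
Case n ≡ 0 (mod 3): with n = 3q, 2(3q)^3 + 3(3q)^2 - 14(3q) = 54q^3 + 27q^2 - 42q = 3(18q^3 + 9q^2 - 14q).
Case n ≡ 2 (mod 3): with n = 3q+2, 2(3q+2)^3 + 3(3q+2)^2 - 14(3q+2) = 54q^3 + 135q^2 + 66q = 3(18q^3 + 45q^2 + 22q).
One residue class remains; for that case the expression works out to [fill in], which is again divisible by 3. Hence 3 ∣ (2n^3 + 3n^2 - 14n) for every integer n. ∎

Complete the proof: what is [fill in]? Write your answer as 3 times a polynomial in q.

The residues treated are {0, 2}, so the missing case is n ≡ 1 (mod 3); write n = 3q+1.
Then 2(3q+1)^3 + 3(3q+1)^2 - 14(3q+1) = 54q^3 + 81q^2 - 6q - 9 = 3(18q^3 + 27q^2 - 2q - 3).

3(18q^3 + 27q^2 - 2q - 3)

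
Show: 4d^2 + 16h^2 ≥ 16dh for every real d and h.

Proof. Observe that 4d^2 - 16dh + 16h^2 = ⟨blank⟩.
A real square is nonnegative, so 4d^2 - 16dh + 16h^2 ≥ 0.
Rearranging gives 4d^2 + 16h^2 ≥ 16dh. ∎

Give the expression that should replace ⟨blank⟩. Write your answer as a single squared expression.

(2d - 4h)^2

4d^2 - 16dh + 16h^2 is a perfect-square trinomial: the outer terms are (2d)^2 and (4h)^2, and the cross term is -2·2d·4h.
So 4d^2 - 16dh + 16h^2 = (2d - 4h)^2 ≥ 0.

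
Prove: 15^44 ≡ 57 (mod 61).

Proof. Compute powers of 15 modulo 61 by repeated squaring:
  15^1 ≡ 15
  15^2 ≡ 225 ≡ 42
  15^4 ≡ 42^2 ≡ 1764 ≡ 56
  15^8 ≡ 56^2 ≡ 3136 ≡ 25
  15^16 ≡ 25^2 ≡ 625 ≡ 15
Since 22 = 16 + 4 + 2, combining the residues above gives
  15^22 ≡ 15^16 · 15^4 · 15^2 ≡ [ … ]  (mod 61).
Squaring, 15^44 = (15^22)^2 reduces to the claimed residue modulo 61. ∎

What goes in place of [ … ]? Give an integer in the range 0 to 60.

15^16 · 15^4 · 15^2 ≡ 15 · 56 · 42 = 35280.
35280 mod 61 = 22, so 15^22 ≡ 22 (mod 61).

22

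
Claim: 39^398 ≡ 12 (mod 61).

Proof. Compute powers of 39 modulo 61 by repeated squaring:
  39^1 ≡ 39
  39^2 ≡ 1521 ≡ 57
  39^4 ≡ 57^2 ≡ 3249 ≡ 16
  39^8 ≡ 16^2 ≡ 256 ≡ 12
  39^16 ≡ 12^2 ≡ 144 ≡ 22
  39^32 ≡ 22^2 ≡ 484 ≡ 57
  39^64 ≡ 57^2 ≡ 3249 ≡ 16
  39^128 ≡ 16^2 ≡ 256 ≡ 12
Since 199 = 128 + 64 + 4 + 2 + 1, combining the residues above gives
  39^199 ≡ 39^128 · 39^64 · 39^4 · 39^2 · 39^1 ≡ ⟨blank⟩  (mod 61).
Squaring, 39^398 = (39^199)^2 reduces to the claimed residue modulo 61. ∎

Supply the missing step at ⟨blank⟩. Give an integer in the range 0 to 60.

45

Multiply the listed residues: 12 · 16 · 16 · 57 · 39 = 192 → 3072 → 175104 → 6829056.
Reducing modulo 61: 6829056 = 111951·61 + 45, so 39^199 ≡ 45.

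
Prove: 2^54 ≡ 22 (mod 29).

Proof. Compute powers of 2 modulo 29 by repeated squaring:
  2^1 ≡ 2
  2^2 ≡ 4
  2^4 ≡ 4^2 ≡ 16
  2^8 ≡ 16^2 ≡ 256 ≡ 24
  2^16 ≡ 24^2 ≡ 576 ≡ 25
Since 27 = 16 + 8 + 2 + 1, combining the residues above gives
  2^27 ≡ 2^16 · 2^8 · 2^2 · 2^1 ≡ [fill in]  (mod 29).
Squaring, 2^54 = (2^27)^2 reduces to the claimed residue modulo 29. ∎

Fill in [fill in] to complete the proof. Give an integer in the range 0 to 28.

15

Multiply the listed residues: 25 · 24 · 4 · 2 = 600 → 2400 → 4800.
Reducing modulo 29: 4800 = 165·29 + 15, so 2^27 ≡ 15.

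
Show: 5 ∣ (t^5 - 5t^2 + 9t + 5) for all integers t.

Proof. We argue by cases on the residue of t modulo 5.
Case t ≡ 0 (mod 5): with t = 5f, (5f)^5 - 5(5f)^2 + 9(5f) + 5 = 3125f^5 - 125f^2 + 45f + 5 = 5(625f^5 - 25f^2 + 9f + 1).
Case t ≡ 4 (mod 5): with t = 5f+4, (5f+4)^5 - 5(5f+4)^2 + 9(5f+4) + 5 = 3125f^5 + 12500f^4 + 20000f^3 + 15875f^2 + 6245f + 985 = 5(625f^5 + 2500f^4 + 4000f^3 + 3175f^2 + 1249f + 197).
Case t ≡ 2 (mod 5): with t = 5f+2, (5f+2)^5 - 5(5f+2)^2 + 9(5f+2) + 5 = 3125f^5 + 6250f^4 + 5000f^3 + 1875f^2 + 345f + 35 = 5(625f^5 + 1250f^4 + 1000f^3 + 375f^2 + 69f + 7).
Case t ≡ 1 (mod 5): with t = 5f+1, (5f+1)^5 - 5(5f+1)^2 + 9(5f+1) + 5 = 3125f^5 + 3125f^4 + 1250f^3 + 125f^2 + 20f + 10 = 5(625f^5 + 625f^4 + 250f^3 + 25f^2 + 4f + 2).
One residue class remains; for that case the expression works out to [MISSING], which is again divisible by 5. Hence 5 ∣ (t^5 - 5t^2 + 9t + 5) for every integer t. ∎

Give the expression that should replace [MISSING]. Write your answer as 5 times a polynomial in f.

The residues treated are {0, 4, 2, 1}, so the missing case is t ≡ 3 (mod 5); write t = 5f+3.
Then (5f+3)^5 - 5(5f+3)^2 + 9(5f+3) + 5 = 3125f^5 + 9375f^4 + 11250f^3 + 6625f^2 + 1920f + 230 = 5(625f^5 + 1875f^4 + 2250f^3 + 1325f^2 + 384f + 46).

5(625f^5 + 1875f^4 + 2250f^3 + 1325f^2 + 384f + 46)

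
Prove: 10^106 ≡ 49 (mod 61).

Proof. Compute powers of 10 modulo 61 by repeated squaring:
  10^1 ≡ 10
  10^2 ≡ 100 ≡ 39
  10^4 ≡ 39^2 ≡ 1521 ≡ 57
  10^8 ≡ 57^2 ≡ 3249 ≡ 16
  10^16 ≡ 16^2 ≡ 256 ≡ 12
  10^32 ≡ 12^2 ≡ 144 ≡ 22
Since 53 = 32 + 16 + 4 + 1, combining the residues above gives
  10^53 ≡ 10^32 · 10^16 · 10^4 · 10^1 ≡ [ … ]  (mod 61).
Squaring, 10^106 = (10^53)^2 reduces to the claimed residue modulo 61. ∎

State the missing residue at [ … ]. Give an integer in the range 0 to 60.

54

10^32 · 10^16 · 10^4 · 10^1 ≡ 22 · 12 · 57 · 10 = 150480.
150480 mod 61 = 54, so 10^53 ≡ 54 (mod 61).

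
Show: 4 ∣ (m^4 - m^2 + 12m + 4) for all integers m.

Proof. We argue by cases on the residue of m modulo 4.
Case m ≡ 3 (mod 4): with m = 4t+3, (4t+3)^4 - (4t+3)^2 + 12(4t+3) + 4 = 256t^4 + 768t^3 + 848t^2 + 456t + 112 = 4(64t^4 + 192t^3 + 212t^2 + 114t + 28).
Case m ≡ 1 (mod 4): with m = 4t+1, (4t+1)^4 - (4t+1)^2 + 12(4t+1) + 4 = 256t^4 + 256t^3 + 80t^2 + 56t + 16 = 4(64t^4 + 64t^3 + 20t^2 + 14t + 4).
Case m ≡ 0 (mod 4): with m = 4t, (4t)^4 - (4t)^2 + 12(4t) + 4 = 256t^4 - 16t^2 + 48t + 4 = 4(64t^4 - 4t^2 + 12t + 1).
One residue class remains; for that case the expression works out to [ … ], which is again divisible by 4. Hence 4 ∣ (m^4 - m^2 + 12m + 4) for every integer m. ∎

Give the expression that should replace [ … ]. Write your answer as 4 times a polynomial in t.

Only m ≡ 2 (mod 4) is unaccounted for. Put m = 4t+2:
(4t+2)^4 - (4t+2)^2 + 12(4t+2) + 4 expands to 256t^4 + 512t^3 + 368t^2 + 160t + 40,
and factoring out 4 leaves 4(64t^4 + 128t^3 + 92t^2 + 40t + 10).

4(64t^4 + 128t^3 + 92t^2 + 40t + 10)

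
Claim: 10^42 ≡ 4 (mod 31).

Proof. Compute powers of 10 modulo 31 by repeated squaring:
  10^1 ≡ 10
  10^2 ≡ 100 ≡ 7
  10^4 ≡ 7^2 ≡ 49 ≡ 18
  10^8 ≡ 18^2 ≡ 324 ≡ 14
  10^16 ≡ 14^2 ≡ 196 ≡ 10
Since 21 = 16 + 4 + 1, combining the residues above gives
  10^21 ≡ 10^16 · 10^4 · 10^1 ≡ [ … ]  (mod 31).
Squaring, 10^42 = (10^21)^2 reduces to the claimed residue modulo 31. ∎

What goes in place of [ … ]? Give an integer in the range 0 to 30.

Multiply the listed residues: 10 · 18 · 10 = 180 → 1800.
Reducing modulo 31: 1800 = 58·31 + 2, so 10^21 ≡ 2.

2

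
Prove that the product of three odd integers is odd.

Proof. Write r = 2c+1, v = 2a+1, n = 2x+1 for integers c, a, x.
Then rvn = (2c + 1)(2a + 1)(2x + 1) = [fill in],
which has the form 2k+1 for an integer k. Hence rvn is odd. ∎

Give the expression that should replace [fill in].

Expanding: (2c + 1)(2a + 1)(2x + 1) = 8acx + 4ac + 4ax + 2a + 4cx + 2c + 2x + 1.
Every term except the constant is even, so this is 2(4acx + 2ac + 2ax + a + 2cx + c + x) + 1,
and 4acx + 2ac + 2ax + a + 2cx + c + x ∈ ℤ gives the required form.

2(4acx + 2ac + 2ax + a + 2cx + c + x) + 1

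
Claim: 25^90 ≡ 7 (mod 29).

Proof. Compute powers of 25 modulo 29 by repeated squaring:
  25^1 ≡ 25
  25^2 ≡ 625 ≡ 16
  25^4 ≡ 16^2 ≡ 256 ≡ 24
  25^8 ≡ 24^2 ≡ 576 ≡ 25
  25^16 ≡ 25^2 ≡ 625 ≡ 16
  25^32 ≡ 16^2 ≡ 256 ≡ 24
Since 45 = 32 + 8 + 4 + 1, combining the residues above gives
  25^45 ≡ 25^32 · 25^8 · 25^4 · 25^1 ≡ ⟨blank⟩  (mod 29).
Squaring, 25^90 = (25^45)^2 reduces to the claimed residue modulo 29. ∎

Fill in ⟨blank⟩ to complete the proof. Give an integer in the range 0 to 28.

25^32 · 25^8 · 25^4 · 25^1 ≡ 24 · 25 · 24 · 25 = 360000.
360000 mod 29 = 23, so 25^45 ≡ 23 (mod 29).

23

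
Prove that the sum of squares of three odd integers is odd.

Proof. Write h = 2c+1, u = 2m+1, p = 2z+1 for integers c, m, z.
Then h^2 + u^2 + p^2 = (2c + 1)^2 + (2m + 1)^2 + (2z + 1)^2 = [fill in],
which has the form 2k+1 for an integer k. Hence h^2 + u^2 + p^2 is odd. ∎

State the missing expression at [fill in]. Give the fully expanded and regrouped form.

(2c + 1)^2 + (2m + 1)^2 + (2z + 1)^2 = 4c^2 + 4c + 4m^2 + 4m + 4z^2 + 4z + 3
= 2(2c^2 + 2c + 2m^2 + 2m + 2z^2 + 2z + 1) + 1.
Since 2c^2 + 2c + 2m^2 + 2m + 2z^2 + 2z + 1 is an integer, the sum of squares is of the form 2k+1 for an integer k.

2(2c^2 + 2c + 2m^2 + 2m + 2z^2 + 2z + 1) + 1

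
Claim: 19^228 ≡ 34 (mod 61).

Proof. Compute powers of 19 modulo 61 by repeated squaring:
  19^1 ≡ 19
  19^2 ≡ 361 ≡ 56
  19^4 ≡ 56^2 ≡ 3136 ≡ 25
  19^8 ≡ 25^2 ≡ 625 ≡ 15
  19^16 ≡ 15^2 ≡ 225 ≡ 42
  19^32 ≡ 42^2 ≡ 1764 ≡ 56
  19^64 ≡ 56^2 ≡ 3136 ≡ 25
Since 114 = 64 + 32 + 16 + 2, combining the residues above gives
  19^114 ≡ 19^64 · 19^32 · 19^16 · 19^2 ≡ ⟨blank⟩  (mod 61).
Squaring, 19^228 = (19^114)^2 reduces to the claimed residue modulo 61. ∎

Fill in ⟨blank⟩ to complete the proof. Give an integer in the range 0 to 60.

Multiply the listed residues: 25 · 56 · 42 · 56 = 1400 → 58800 → 3292800.
Reducing modulo 61: 3292800 = 53980·61 + 20, so 19^114 ≡ 20.

20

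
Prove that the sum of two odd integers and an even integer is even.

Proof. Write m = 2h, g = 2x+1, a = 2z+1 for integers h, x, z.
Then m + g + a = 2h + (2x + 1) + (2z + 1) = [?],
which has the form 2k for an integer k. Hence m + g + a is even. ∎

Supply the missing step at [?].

2(h + x + z + 1)

2h + (2x + 1) + (2z + 1) = 2h + 2x + 2z + 2
= 2(h + x + z + 1).
Since h + x + z + 1 is an integer, the sum is of the form 2k for an integer k.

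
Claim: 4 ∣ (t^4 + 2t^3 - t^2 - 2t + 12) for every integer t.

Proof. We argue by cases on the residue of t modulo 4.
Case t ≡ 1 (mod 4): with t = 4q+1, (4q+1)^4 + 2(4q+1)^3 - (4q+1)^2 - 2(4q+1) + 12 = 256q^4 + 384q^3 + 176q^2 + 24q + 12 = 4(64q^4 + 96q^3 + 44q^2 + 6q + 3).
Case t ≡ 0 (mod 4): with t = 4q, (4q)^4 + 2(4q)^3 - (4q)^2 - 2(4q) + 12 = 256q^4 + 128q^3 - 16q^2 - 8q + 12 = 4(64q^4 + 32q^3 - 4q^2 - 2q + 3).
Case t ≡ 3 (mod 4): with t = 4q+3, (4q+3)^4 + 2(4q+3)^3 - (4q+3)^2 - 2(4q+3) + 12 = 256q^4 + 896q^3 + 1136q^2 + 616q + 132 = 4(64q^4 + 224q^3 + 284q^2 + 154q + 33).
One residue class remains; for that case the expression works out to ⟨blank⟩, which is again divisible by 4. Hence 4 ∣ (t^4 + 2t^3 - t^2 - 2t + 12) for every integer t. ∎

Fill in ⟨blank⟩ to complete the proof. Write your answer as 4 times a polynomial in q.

The residues treated are {1, 0, 3}, so the missing case is t ≡ 2 (mod 4); write t = 4q+2.
Then (4q+2)^4 + 2(4q+2)^3 - (4q+2)^2 - 2(4q+2) + 12 = 256q^4 + 640q^3 + 560q^2 + 200q + 36 = 4(64q^4 + 160q^3 + 140q^2 + 50q + 9).

4(64q^4 + 160q^3 + 140q^2 + 50q + 9)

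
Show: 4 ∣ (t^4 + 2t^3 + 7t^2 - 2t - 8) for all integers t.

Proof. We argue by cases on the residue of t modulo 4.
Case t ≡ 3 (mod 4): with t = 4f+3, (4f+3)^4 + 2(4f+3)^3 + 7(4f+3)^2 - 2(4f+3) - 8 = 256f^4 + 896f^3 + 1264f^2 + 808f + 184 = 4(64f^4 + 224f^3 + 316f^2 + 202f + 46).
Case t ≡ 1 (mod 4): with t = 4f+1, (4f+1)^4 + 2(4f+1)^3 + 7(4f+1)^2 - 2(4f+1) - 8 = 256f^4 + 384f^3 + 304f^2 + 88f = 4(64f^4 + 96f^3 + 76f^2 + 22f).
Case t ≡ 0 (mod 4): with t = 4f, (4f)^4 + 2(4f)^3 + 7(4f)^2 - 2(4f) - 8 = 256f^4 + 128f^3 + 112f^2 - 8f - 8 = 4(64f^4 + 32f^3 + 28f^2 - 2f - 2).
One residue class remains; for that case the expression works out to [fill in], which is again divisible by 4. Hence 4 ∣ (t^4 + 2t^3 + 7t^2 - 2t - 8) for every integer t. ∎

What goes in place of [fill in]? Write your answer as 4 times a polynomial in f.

4(64f^4 + 160f^3 + 172f^2 + 82f + 12)

Only t ≡ 2 (mod 4) is unaccounted for. Put t = 4f+2:
(4f+2)^4 + 2(4f+2)^3 + 7(4f+2)^2 - 2(4f+2) - 8 expands to 256f^4 + 640f^3 + 688f^2 + 328f + 48,
and factoring out 4 leaves 4(64f^4 + 160f^3 + 172f^2 + 82f + 12).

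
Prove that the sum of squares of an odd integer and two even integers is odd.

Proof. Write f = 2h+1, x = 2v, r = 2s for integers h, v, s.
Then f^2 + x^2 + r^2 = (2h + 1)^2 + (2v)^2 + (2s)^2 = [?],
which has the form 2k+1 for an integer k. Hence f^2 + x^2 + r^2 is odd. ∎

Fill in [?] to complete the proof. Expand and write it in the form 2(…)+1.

(2h + 1)^2 + (2v)^2 + (2s)^2 = 4h^2 + 4h + 4s^2 + 4v^2 + 1
= 2(2h^2 + 2h + 2s^2 + 2v^2) + 1.
Since 2h^2 + 2h + 2s^2 + 2v^2 is an integer, the sum of squares is of the form 2k+1 for an integer k.

2(2h^2 + 2h + 2s^2 + 2v^2) + 1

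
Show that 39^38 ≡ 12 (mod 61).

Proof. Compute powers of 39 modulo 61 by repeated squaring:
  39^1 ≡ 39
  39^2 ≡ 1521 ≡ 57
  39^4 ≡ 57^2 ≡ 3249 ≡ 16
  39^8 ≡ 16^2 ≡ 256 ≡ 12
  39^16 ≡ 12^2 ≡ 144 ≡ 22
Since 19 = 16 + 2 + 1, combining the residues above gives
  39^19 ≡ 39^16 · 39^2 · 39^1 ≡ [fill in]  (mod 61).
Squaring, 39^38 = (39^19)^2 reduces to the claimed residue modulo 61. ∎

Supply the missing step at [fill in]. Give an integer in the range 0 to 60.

45

Multiply the listed residues: 22 · 57 · 39 = 1254 → 48906.
Reducing modulo 61: 48906 = 801·61 + 45, so 39^19 ≡ 45.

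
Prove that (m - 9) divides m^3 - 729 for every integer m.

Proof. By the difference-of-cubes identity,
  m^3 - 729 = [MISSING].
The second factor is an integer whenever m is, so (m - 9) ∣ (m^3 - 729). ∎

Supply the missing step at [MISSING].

(m - 9)(m^2 + 9m + 81)

Polynomial division of m^3 - 729 by m - 9 leaves remainder 0 and quotient m^2 + 9m + 81.
Hence m^3 - 729 = (m - 9)(m^2 + 9m + 81).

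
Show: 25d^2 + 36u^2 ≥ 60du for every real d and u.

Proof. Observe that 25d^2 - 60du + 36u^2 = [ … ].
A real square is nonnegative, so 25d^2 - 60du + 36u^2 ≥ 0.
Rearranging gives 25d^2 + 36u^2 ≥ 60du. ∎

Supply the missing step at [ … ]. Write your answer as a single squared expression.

25d^2 - 60du + 36u^2 is a perfect-square trinomial: the outer terms are (5d)^2 and (6u)^2, and the cross term is -2·5d·6u.
So 25d^2 - 60du + 36u^2 = (5d - 6u)^2 ≥ 0.

(5d - 6u)^2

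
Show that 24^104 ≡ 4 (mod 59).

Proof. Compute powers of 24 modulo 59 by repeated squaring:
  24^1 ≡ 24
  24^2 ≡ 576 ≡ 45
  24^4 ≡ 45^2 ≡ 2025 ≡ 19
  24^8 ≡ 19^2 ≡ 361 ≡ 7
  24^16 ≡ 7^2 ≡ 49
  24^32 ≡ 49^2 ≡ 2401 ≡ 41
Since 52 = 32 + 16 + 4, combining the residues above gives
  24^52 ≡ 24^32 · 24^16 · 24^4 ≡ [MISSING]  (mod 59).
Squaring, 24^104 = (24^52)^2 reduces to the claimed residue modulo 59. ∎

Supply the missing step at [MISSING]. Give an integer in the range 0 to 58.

57

Multiply the listed residues: 41 · 49 · 19 = 2009 → 38171.
Reducing modulo 59: 38171 = 646·59 + 57, so 24^52 ≡ 57.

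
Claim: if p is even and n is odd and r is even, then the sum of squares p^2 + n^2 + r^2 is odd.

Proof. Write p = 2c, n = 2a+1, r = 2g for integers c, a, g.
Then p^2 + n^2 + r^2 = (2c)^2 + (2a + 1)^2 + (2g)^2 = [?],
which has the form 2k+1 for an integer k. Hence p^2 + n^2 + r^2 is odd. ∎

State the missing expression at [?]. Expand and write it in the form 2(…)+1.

Expanding: (2c)^2 + (2a + 1)^2 + (2g)^2 = 4a^2 + 4a + 4c^2 + 4g^2 + 1.
Every term except the constant is even, so this is 2(2a^2 + 2a + 2c^2 + 2g^2) + 1,
and 2a^2 + 2a + 2c^2 + 2g^2 ∈ ℤ gives the required form.

2(2a^2 + 2a + 2c^2 + 2g^2) + 1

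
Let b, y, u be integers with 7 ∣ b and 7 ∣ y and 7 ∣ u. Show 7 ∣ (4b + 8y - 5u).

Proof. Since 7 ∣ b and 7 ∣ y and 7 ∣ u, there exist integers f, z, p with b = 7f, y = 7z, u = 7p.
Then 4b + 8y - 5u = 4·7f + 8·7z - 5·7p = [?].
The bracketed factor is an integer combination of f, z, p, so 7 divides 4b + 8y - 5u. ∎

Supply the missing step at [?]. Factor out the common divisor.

7(4f - 5p + 8z)

Pull the common 7 out of every term: 4·7f + 8·7z - 5·7p = 7(4f - 5p + 8z).
4f - 5p + 8z is an integer, which exhibits the divisibility.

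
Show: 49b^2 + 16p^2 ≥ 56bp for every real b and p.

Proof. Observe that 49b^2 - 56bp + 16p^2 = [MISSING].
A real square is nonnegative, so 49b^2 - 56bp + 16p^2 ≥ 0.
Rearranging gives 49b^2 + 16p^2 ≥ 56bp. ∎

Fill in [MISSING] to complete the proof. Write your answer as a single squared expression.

(7b - 4p)^2

49b^2 - 56bp + 16p^2 is a perfect-square trinomial: the outer terms are (7b)^2 and (4p)^2, and the cross term is -2·7b·4p.
So 49b^2 - 56bp + 16p^2 = (7b - 4p)^2 ≥ 0.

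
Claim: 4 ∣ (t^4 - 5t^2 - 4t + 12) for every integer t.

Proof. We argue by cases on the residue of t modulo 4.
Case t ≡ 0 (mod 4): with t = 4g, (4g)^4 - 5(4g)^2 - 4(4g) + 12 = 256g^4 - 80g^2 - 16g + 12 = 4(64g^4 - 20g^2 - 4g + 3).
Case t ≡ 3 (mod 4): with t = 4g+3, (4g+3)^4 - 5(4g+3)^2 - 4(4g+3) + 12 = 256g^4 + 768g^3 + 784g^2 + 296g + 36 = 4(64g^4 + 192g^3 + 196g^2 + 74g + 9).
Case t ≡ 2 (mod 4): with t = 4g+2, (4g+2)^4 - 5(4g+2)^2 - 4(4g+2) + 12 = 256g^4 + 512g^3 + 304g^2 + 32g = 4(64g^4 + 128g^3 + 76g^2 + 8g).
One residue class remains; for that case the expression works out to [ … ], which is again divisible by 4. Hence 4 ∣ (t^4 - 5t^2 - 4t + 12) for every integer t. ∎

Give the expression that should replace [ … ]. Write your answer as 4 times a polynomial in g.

The residues treated are {0, 3, 2}, so the missing case is t ≡ 1 (mod 4); write t = 4g+1.
Then (4g+1)^4 - 5(4g+1)^2 - 4(4g+1) + 12 = 256g^4 + 256g^3 + 16g^2 - 40g + 4 = 4(64g^4 + 64g^3 + 4g^2 - 10g + 1).

4(64g^4 + 64g^3 + 4g^2 - 10g + 1)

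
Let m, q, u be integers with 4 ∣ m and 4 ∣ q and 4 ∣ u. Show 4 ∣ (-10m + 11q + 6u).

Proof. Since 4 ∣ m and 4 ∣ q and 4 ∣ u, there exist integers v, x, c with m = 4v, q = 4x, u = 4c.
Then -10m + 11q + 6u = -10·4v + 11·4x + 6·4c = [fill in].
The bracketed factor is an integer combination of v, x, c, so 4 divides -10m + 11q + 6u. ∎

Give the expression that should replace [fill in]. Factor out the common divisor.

4(6c - 10v + 11x)

Each term has a factor of 4: -10·4v + 11·4x + 6·4c = 4·(6c - 10v + 11x).
Since 6c - 10v + 11x is an integer, 4 ∣ (-10m + 11q + 6u).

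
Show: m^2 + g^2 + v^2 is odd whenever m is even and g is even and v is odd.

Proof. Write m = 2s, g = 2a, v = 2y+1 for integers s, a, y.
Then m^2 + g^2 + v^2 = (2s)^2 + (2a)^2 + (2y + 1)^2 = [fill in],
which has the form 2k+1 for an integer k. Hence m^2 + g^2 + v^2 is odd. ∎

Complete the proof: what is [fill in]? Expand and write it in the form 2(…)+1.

2(2a^2 + 2s^2 + 2y^2 + 2y) + 1

(2s)^2 + (2a)^2 + (2y + 1)^2 = 4a^2 + 4s^2 + 4y^2 + 4y + 1
= 2(2a^2 + 2s^2 + 2y^2 + 2y) + 1.
Since 2a^2 + 2s^2 + 2y^2 + 2y is an integer, the sum of squares is of the form 2k+1 for an integer k.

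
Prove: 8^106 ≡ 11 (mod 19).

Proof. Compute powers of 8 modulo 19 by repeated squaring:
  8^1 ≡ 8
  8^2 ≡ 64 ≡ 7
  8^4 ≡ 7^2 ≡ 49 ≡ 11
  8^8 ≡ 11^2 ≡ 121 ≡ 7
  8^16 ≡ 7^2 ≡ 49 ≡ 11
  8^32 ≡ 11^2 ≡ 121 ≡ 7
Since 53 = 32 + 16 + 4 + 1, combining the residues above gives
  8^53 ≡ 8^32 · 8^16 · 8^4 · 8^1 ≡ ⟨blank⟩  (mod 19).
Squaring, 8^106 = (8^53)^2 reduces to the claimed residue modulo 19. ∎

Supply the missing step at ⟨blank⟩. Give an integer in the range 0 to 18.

Multiply the listed residues: 7 · 11 · 11 · 8 = 77 → 847 → 6776.
Reducing modulo 19: 6776 = 356·19 + 12, so 8^53 ≡ 12.

12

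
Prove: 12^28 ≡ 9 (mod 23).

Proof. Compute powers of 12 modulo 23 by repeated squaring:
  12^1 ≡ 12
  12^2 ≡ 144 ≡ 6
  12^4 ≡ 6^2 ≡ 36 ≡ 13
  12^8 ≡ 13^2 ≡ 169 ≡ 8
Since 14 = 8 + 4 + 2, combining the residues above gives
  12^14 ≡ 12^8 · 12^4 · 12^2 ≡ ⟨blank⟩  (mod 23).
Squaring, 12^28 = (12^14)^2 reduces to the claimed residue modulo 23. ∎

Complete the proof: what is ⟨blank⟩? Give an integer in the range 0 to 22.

3

Multiply the listed residues: 8 · 13 · 6 = 104 → 624.
Reducing modulo 23: 624 = 27·23 + 3, so 12^14 ≡ 3.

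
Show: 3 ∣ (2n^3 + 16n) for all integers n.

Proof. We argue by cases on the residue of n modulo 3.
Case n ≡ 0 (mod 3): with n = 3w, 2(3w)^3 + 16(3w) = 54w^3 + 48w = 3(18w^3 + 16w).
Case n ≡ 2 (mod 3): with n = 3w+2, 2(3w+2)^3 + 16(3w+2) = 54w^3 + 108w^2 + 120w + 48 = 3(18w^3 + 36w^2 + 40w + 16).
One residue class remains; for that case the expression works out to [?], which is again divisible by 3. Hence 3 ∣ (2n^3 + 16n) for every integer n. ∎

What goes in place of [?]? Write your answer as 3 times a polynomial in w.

3(18w^3 + 18w^2 + 22w + 6)

The residues treated are {0, 2}, so the missing case is n ≡ 1 (mod 3); write n = 3w+1.
Then 2(3w+1)^3 + 16(3w+1) = 54w^3 + 54w^2 + 66w + 18 = 3(18w^3 + 18w^2 + 22w + 6).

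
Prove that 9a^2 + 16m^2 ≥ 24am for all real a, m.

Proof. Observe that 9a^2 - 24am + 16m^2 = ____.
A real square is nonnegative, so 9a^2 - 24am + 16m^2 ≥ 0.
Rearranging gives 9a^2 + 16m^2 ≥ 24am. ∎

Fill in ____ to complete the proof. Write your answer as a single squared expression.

9a^2 - 24am + 16m^2 is a perfect-square trinomial: the outer terms are (3a)^2 and (4m)^2, and the cross term is -2·3a·4m.
So 9a^2 - 24am + 16m^2 = (3a - 4m)^2 ≥ 0.

(3a - 4m)^2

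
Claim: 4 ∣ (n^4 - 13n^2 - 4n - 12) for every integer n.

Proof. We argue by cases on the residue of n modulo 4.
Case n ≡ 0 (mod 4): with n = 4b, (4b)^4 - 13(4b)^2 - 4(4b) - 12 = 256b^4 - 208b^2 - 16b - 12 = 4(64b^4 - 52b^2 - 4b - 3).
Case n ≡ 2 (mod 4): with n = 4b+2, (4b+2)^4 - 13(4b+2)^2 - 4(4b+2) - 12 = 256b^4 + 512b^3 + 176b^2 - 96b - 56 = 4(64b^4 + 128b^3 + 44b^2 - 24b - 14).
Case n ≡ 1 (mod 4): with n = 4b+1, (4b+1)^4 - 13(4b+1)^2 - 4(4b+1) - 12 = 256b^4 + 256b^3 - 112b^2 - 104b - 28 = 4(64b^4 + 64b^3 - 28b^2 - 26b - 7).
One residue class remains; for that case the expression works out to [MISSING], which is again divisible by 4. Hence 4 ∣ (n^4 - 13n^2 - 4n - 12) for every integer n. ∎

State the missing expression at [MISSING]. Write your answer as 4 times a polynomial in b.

Only n ≡ 3 (mod 4) is unaccounted for. Put n = 4b+3:
(4b+3)^4 - 13(4b+3)^2 - 4(4b+3) - 12 expands to 256b^4 + 768b^3 + 656b^2 + 104b - 60,
and factoring out 4 leaves 4(64b^4 + 192b^3 + 164b^2 + 26b - 15).

4(64b^4 + 192b^3 + 164b^2 + 26b - 15)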